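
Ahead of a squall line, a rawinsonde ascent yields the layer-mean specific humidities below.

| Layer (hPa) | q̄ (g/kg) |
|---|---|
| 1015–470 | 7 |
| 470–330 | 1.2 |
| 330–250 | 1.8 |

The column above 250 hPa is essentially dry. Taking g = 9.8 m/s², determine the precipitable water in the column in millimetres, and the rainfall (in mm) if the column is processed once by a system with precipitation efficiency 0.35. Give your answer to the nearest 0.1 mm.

PW ≈ 42.1 mm; rainfall ≈ 14.7 mm

Precipitable water is the column-integrated vapour mass per unit area: PW = (1/g) Σ q̄ Δp, with q in kg/kg and Δp in Pa (1 kg/m² of water = 1 mm).
Layer 1015–470 hPa: Δp = 545 hPa = 54500 Pa, q̄ = 0.007 kg/kg → 0.007 × 54500 / 9.8 = 38.93 mm
Layer 470–330 hPa: Δp = 140 hPa = 14000 Pa, q̄ = 0.0012 kg/kg → 0.0012 × 14000 / 9.8 = 1.71 mm
Layer 330–250 hPa: Δp = 80 hPa = 8000 Pa, q̄ = 0.0018 kg/kg → 0.0018 × 8000 / 9.8 = 1.47 mm
PW = 38.93 + 1.71 + 1.47 = 42.11 ≈ 42.1 mm.
Rainfall = ε × PW = 0.35 × 42.1 = 14.7 mm.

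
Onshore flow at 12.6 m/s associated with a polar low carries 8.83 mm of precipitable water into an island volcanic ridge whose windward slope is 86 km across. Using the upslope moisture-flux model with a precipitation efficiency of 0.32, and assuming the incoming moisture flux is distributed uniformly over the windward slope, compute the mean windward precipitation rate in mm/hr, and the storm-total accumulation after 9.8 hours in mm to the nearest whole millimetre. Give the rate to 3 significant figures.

Incoming column moisture flux per unit ridge length: F = V × PW = 12.6 × 8.83 = 111.258 mm·m/s.
Spread over the 86 km slope with efficiency ε = 0.32: R = ε·F/W = 0.32 × 111.258 / 86000 m = 4.140e-04 mm/s.
R = 4.140e-04 × 3600 = 1.49 mm/hr.
Over 9.8 h: total = 1.49 × 9.8 = 14.602 ≈ 15 mm.

R ≈ 1.49 mm/hr; total ≈ 15 mm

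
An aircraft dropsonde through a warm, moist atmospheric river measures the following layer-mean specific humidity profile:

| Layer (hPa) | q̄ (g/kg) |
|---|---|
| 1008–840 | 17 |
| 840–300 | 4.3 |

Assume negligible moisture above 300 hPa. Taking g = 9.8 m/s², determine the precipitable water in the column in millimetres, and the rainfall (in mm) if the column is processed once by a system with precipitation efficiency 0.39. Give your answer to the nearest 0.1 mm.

Precipitable water is the column-integrated vapour mass per unit area: PW = (1/g) Σ q̄ Δp, with q in kg/kg and Δp in Pa (1 kg/m² of water = 1 mm).
Layer 1008–840 hPa: Δp = 168 hPa = 16800 Pa, q̄ = 0.017 kg/kg → 0.017 × 16800 / 9.8 = 29.14 mm
Layer 840–300 hPa: Δp = 540 hPa = 54000 Pa, q̄ = 0.0043 kg/kg → 0.0043 × 54000 / 9.8 = 23.69 mm
PW = 29.14 + 23.69 = 52.83 ≈ 52.8 mm.
Rainfall = ε × PW = 0.39 × 52.8 = 20.6 mm.

PW ≈ 52.8 mm; rainfall ≈ 20.6 mm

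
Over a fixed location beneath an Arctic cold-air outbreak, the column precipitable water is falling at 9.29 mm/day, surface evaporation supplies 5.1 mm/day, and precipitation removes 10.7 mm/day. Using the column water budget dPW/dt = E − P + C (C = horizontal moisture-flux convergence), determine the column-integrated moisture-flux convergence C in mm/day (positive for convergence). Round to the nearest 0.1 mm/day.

dPW/dt = -9.29 mm/day.
C = dPW/dt − E + P = (-9.29) − 5.1 + 10.7 = -3.7 mm/day.

C ≈ -3.7 mm/day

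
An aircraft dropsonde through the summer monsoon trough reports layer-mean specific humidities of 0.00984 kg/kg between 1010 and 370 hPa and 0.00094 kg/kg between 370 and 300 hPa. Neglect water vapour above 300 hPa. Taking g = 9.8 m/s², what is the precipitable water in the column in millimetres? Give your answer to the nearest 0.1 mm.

PW ≈ 64.9 mm

Precipitable water is the column-integrated vapour mass per unit area: PW = (1/g) Σ q̄ Δp, with q in kg/kg and Δp in Pa (1 kg/m² of water = 1 mm).
Layer 1010–370 hPa: Δp = 640 hPa = 64000 Pa, q̄ = 0.00984 kg/kg → 0.00984 × 64000 / 9.8 = 64.26 mm
Layer 370–300 hPa: Δp = 70 hPa = 7000 Pa, q̄ = 0.00094 kg/kg → 0.00094 × 7000 / 9.8 = 0.67 mm
PW = 64.26 + 0.67 = 64.93 ≈ 64.9 mm.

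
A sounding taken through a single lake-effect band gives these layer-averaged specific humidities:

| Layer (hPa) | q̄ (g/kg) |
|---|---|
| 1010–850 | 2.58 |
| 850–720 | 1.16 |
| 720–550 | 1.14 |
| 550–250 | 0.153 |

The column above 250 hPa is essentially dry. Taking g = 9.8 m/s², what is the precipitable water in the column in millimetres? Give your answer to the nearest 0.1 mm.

PW ≈ 8.2 mm

Precipitable water is the column-integrated vapour mass per unit area: PW = (1/g) Σ q̄ Δp, with q in kg/kg and Δp in Pa (1 kg/m² of water = 1 mm).
Layer 1010–850 hPa: Δp = 160 hPa = 16000 Pa, q̄ = 0.00258 kg/kg → 0.00258 × 16000 / 9.8 = 4.21 mm
Layer 850–720 hPa: Δp = 130 hPa = 13000 Pa, q̄ = 0.00116 kg/kg → 0.00116 × 13000 / 9.8 = 1.54 mm
Layer 720–550 hPa: Δp = 170 hPa = 17000 Pa, q̄ = 0.00114 kg/kg → 0.00114 × 17000 / 9.8 = 1.98 mm
Layer 550–250 hPa: Δp = 300 hPa = 30000 Pa, q̄ = 0.000153 kg/kg → 0.000153 × 30000 / 9.8 = 0.47 mm
PW = 4.21 + 1.54 + 1.98 + 0.47 = 8.20 ≈ 8.2 mm.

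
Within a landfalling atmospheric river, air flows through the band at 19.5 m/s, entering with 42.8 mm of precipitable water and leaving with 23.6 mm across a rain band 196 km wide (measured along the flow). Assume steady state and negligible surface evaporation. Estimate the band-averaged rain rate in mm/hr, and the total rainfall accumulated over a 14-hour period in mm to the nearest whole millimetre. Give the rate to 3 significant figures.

R ≈ 6.88 mm/hr; total ≈ 96 mm

Column moisture flux per unit crosswind length is F = V × PW.
Inflow: F_in = 19.5 × 42.8 = 834.6 mm·m/s
Outflow: F_out = 19.5 × 23.6 = 460.2 mm·m/s
Steady-state rate R = (F_in − F_out)/L = (834.6 − 460.2) / 196000 m = 1.910e-03 mm/s.
R = 1.910e-03 × 3600 = 6.88 mm/hr.
Over 14 h: total = 6.88 × 14 = 96.32 ≈ 96 mm.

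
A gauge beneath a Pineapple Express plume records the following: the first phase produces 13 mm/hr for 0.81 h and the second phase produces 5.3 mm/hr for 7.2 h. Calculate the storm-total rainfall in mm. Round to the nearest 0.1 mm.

total ≈ 48.7 mm

Total = Σ Rᵢ Δtᵢ = 13 × 0.81 + 5.3 × 7.2
      = 10.53 + 38.16 = 48.7 mm.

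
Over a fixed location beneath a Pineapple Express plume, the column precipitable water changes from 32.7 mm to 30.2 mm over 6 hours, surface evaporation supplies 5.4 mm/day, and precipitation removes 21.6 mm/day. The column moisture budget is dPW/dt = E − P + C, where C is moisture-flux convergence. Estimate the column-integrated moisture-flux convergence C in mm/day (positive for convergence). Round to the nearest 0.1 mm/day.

C ≈ 6.2 mm/day

dPW/dt = (30.2 − 32.7) mm / (6/24 day) = -10.000 mm/day.
C = dPW/dt − E + P = (-10.000) − 5.4 + 21.6 = 6.2 mm/day.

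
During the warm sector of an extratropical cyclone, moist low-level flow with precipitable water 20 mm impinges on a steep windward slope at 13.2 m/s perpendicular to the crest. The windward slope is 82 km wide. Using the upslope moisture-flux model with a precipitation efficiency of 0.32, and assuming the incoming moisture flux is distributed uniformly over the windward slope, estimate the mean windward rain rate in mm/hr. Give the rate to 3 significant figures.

R ≈ 3.71 mm/hr

Incoming column moisture flux per unit ridge length: F = V × PW = 13.2 × 20 = 264 mm·m/s.
Spread over the 82 km slope with efficiency ε = 0.32: R = ε·F/W = 0.32 × 264 / 82000 m = 1.030e-03 mm/s.
R = 1.030e-03 × 3600 = 3.71 mm/hr.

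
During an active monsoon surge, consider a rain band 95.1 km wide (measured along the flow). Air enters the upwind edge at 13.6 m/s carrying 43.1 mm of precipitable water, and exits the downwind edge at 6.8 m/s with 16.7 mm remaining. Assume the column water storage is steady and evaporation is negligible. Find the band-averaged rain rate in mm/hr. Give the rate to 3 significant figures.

Column moisture flux per unit crosswind length is F = V × PW.
Inflow: F_in = 13.6 × 43.1 = 586.16 mm·m/s
Outflow: F_out = 6.8 × 16.7 = 113.56 mm·m/s
Steady-state rate R = (F_in − F_out)/L = (586.16 − 113.56) / 95100 m = 4.970e-03 mm/s.
R = 4.970e-03 × 3600 = 17.9 mm/hr.

R ≈ 17.9 mm/hr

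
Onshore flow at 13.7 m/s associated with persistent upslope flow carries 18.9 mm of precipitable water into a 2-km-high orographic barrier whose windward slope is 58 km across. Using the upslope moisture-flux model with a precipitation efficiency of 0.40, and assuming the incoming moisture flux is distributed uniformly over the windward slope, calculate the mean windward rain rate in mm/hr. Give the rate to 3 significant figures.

R ≈ 6.43 mm/hr

Incoming column moisture flux per unit ridge length: F = V × PW = 13.7 × 18.9 = 258.93 mm·m/s.
Spread over the 58 km slope with efficiency ε = 0.40: R = ε·F/W = 0.40 × 258.93 / 58000 m = 1.786e-03 mm/s.
R = 1.786e-03 × 3600 = 6.43 mm/hr.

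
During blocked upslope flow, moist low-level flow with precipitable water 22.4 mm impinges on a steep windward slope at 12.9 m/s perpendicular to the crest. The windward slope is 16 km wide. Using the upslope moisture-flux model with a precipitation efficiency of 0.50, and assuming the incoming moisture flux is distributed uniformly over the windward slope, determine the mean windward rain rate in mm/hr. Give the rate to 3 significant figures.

Incoming column moisture flux per unit ridge length: F = V × PW = 12.9 × 22.4 = 288.96 mm·m/s.
Spread over the 16 km slope with efficiency ε = 0.50: R = ε·F/W = 0.50 × 288.96 / 16000 m = 9.030e-03 mm/s.
R = 9.030e-03 × 3600 = 32.5 mm/hr.

R ≈ 32.5 mm/hr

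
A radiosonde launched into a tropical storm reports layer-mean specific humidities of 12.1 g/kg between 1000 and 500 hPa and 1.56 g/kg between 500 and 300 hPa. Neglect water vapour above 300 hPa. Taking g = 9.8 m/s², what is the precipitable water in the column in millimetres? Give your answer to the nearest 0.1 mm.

Precipitable water is the column-integrated vapour mass per unit area: PW = (1/g) Σ q̄ Δp, with q in kg/kg and Δp in Pa (1 kg/m² of water = 1 mm).
Layer 1000–500 hPa: Δp = 500 hPa = 50000 Pa, q̄ = 0.0121 kg/kg → 0.0121 × 50000 / 9.8 = 61.73 mm
Layer 500–300 hPa: Δp = 200 hPa = 20000 Pa, q̄ = 0.00156 kg/kg → 0.00156 × 20000 / 9.8 = 3.18 mm
PW = 61.73 + 3.18 = 64.91 ≈ 64.9 mm.

PW ≈ 64.9 mm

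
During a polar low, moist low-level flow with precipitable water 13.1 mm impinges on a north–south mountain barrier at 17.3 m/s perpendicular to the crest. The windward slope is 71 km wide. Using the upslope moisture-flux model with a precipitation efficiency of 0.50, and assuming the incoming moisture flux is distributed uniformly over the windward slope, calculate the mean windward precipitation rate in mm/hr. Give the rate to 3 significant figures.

Incoming column moisture flux per unit ridge length: F = V × PW = 17.3 × 13.1 = 226.63 mm·m/s.
Spread over the 71 km slope with efficiency ε = 0.50: R = ε·F/W = 0.50 × 226.63 / 71000 m = 1.596e-03 mm/s.
R = 1.596e-03 × 3600 = 5.75 mm/hr.

R ≈ 5.75 mm/hr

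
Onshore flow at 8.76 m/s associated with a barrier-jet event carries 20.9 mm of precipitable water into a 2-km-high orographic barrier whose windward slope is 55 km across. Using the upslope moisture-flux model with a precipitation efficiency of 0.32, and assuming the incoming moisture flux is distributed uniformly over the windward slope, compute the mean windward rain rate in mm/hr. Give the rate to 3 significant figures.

R ≈ 3.83 mm/hr

Incoming column moisture flux per unit ridge length: F = V × PW = 8.76 × 20.9 = 183.084 mm·m/s.
Spread over the 55 km slope with efficiency ε = 0.32: R = ε·F/W = 0.32 × 183.084 / 55000 m = 1.065e-03 mm/s.
R = 1.065e-03 × 3600 = 3.83 mm/hr.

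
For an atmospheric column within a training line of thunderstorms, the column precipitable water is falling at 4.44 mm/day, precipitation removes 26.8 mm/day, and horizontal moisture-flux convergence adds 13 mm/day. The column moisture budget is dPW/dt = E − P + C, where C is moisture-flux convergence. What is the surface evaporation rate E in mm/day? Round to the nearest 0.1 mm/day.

dPW/dt = -4.44 mm/day.
E = dPW/dt + P − C = (-4.44) + 26.8 − (13) = 9.4 mm/day.

E ≈ 9.4 mm/day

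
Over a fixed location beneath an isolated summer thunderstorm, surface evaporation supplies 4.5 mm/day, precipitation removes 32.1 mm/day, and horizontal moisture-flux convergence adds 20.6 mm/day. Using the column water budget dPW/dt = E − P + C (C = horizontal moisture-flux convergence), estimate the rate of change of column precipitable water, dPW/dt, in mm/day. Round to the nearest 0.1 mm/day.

dPW/dt = E − P + C = 4.5 − 32.1 + (20.6) = -7.0 mm/day.

dPW/dt ≈ -7.0 mm/day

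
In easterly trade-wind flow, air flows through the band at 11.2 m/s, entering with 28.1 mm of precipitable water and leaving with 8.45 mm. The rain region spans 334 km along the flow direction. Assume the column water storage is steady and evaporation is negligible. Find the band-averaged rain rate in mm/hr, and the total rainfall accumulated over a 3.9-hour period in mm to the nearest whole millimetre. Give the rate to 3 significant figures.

R ≈ 2.37 mm/hr; total ≈ 9 mm

Column moisture flux per unit crosswind length is F = V × PW.
Inflow: F_in = 11.2 × 28.1 = 314.72 mm·m/s
Outflow: F_out = 11.2 × 8.45 = 94.64 mm·m/s
Steady-state rate R = (F_in − F_out)/L = (314.72 − 94.64) / 334000 m = 6.589e-04 mm/s.
R = 6.589e-04 × 3600 = 2.37 mm/hr.
Over 3.9 h: total = 2.37 × 3.9 = 9.243 ≈ 9 mm.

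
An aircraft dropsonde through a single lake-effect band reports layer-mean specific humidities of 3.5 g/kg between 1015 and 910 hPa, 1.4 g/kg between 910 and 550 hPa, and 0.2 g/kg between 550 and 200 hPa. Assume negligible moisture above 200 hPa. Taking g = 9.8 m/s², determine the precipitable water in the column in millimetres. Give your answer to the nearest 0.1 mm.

Precipitable water is the column-integrated vapour mass per unit area: PW = (1/g) Σ q̄ Δp, with q in kg/kg and Δp in Pa (1 kg/m² of water = 1 mm).
Layer 1015–910 hPa: Δp = 105 hPa = 10500 Pa, q̄ = 0.0035 kg/kg → 0.0035 × 10500 / 9.8 = 3.75 mm
Layer 910–550 hPa: Δp = 360 hPa = 36000 Pa, q̄ = 0.0014 kg/kg → 0.0014 × 36000 / 9.8 = 5.14 mm
Layer 550–200 hPa: Δp = 350 hPa = 35000 Pa, q̄ = 0.0002 kg/kg → 0.0002 × 35000 / 9.8 = 0.71 mm
PW = 3.75 + 5.14 + 0.71 = 9.60 ≈ 9.6 mm.

PW ≈ 9.6 mm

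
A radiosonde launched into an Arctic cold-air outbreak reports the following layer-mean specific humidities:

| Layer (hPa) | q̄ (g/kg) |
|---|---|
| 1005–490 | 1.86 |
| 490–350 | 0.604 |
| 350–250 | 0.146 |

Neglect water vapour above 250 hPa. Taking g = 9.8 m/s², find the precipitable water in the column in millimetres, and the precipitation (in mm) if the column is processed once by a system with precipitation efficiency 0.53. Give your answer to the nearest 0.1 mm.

PW ≈ 10.8 mm; precipitation ≈ 5.7 mm

Precipitable water is the column-integrated vapour mass per unit area: PW = (1/g) Σ q̄ Δp, with q in kg/kg and Δp in Pa (1 kg/m² of water = 1 mm).
Layer 1005–490 hPa: Δp = 515 hPa = 51500 Pa, q̄ = 0.00186 kg/kg → 0.00186 × 51500 / 9.8 = 9.77 mm
Layer 490–350 hPa: Δp = 140 hPa = 14000 Pa, q̄ = 0.000604 kg/kg → 0.000604 × 14000 / 9.8 = 0.86 mm
Layer 350–250 hPa: Δp = 100 hPa = 10000 Pa, q̄ = 0.000146 kg/kg → 0.000146 × 10000 / 9.8 = 0.15 mm
PW = 9.77 + 0.86 + 0.15 = 10.78 ≈ 10.8 mm.
Precipitation = ε × PW = 0.53 × 10.8 = 5.7 mm.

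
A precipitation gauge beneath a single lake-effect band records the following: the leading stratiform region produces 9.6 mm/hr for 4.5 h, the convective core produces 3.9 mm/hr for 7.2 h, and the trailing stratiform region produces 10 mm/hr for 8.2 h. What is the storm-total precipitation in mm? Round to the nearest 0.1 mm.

Total = Σ Rᵢ Δtᵢ = 9.6 × 4.5 + 3.9 × 7.2 + 10 × 8.2
      = 43.2 + 28.08 + 82 = 153.3 mm.

total ≈ 153.3 mm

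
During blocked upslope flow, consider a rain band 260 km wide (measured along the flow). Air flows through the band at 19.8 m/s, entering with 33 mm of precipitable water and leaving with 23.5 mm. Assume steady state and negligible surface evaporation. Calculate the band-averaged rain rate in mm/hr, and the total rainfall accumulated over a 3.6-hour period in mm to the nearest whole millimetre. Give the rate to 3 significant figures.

Column moisture flux per unit crosswind length is F = V × PW.
Inflow: F_in = 19.8 × 33 = 653.4 mm·m/s
Outflow: F_out = 19.8 × 23.5 = 465.3 mm·m/s
Steady-state rate R = (F_in − F_out)/L = (653.4 − 465.3) / 260000 m = 7.235e-04 mm/s.
R = 7.235e-04 × 3600 = 2.60 mm/hr.
Over 3.6 h: total = 2.60 × 3.6 = 9.36 ≈ 9 mm.

R ≈ 2.60 mm/hr; total ≈ 9 mm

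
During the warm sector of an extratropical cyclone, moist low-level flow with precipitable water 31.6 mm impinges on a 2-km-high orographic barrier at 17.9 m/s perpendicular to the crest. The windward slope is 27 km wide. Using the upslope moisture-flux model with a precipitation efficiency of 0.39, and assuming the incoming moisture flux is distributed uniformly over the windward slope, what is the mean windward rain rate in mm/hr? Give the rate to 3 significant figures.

Incoming column moisture flux per unit ridge length: F = V × PW = 17.9 × 31.6 = 565.64 mm·m/s.
Spread over the 27 km slope with efficiency ε = 0.39: R = ε·F/W = 0.39 × 565.64 / 27000 m = 8.170e-03 mm/s.
R = 8.170e-03 × 3600 = 29.4 mm/hr.

R ≈ 29.4 mm/hr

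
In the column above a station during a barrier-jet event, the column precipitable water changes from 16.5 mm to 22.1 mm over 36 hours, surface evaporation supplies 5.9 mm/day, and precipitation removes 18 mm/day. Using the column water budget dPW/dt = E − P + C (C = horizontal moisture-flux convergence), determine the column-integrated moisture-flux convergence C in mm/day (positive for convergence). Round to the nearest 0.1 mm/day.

C ≈ 15.8 mm/day

dPW/dt = (22.1 − 16.5) mm / (36/24 day) = +3.733 mm/day.
C = dPW/dt − E + P = (+3.733) − 5.9 + 18 = 15.8 mm/day.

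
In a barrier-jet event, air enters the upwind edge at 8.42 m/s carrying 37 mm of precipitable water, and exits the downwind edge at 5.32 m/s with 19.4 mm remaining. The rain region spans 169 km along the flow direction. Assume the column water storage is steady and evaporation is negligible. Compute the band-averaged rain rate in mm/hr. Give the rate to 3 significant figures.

Column moisture flux per unit crosswind length is F = V × PW.
Inflow: F_in = 8.42 × 37 = 311.54 mm·m/s
Outflow: F_out = 5.32 × 19.4 = 103.208 mm·m/s
Steady-state rate R = (F_in − F_out)/L = (311.54 − 103.208) / 169000 m = 1.233e-03 mm/s.
R = 1.233e-03 × 3600 = 4.44 mm/hr.

R ≈ 4.44 mm/hr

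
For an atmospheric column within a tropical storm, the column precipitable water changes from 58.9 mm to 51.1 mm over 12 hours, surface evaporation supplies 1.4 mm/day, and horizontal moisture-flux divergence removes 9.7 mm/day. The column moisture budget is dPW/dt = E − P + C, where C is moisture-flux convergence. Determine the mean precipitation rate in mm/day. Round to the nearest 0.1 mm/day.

dPW/dt = (51.1 − 58.9) mm / (12/24 day) = -15.600 mm/day.
P = E + C − dPW/dt = 1.4 + (-9.7) − (-15.600) = 7.3 mm/day.

P ≈ 7.3 mm/day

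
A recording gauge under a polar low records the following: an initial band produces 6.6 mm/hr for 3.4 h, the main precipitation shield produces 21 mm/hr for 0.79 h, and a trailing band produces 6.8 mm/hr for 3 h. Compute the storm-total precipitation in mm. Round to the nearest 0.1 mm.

Total = Σ Rᵢ Δtᵢ = 6.6 × 3.4 + 21 × 0.79 + 6.8 × 3
      = 22.44 + 16.59 + 20.4 = 59.4 mm.

total ≈ 59.4 mm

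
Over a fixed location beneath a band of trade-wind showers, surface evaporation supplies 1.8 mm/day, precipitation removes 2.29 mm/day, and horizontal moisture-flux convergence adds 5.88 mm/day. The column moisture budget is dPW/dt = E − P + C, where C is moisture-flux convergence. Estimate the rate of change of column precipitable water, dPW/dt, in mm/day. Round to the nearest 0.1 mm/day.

dPW/dt = E − P + C = 1.8 − 2.29 + (5.88) = 5.4 mm/day.

dPW/dt ≈ 5.4 mm/day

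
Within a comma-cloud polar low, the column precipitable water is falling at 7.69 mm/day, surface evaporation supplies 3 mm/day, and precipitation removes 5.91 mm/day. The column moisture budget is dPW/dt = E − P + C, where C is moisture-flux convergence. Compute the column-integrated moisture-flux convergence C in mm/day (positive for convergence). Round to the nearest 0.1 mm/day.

C ≈ -4.8 mm/day

dPW/dt = -7.69 mm/day.
C = dPW/dt − E + P = (-7.69) − 3 + 5.91 = -4.8 mm/day.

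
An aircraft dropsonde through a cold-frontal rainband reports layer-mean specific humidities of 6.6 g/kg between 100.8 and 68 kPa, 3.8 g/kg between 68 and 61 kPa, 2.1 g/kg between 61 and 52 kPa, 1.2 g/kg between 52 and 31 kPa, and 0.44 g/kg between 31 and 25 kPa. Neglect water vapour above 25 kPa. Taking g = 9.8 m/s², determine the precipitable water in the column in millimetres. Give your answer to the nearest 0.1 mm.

Precipitable water is the column-integrated vapour mass per unit area: PW = (1/g) Σ q̄ Δp, with q in kg/kg and Δp in Pa (1 kg/m² of water = 1 mm).
Layer 100.8–68 kPa: Δp = 328 hPa = 32800 Pa, q̄ = 0.0066 kg/kg → 0.0066 × 32800 / 9.8 = 22.09 mm
Layer 68–61 kPa: Δp = 70 hPa = 7000 Pa, q̄ = 0.0038 kg/kg → 0.0038 × 7000 / 9.8 = 2.71 mm
Layer 61–52 kPa: Δp = 90 hPa = 9000 Pa, q̄ = 0.0021 kg/kg → 0.0021 × 9000 / 9.8 = 1.93 mm
Layer 52–31 kPa: Δp = 210 hPa = 21000 Pa, q̄ = 0.0012 kg/kg → 0.0012 × 21000 / 9.8 = 2.57 mm
Layer 31–25 kPa: Δp = 60 hPa = 6000 Pa, q̄ = 0.00044 kg/kg → 0.00044 × 6000 / 9.8 = 0.27 mm
PW = 22.09 + 2.71 + 1.93 + 2.57 + 0.27 = 29.57 ≈ 29.6 mm.

PW ≈ 29.6 mm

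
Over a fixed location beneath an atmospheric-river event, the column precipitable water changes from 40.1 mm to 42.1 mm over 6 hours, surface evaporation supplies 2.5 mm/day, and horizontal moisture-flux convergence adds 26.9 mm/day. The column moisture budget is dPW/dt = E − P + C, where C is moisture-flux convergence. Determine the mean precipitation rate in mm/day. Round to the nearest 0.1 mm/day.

dPW/dt = (42.1 − 40.1) mm / (6/24 day) = +8.000 mm/day.
P = E + C − dPW/dt = 2.5 + (26.9) − (+8.000) = 21.4 mm/day.

P ≈ 21.4 mm/day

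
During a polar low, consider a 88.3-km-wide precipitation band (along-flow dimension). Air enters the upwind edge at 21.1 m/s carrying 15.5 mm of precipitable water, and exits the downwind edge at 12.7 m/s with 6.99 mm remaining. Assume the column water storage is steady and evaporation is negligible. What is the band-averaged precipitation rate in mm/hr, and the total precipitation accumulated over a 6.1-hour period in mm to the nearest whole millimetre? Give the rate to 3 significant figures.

Column moisture flux per unit crosswind length is F = V × PW.
Inflow: F_in = 21.1 × 15.5 = 327.05 mm·m/s
Outflow: F_out = 12.7 × 6.99 = 88.773 mm·m/s
Steady-state rate R = (F_in − F_out)/L = (327.05 − 88.773) / 88300 m = 2.698e-03 mm/s.
R = 2.698e-03 × 3600 = 9.71 mm/hr.
Over 6.1 h: total = 9.71 × 6.1 = 59.231 ≈ 59 mm.

R ≈ 9.71 mm/hr; total ≈ 59 mm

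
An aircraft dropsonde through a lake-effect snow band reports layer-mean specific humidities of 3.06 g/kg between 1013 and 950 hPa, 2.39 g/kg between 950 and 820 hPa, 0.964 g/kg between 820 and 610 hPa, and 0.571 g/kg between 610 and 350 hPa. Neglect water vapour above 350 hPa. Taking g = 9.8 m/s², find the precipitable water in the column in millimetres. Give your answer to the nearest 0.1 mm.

Precipitable water is the column-integrated vapour mass per unit area: PW = (1/g) Σ q̄ Δp, with q in kg/kg and Δp in Pa (1 kg/m² of water = 1 mm).
Layer 1013–950 hPa: Δp = 63 hPa = 6300 Pa, q̄ = 0.00306 kg/kg → 0.00306 × 6300 / 9.8 = 1.97 mm
Layer 950–820 hPa: Δp = 130 hPa = 13000 Pa, q̄ = 0.00239 kg/kg → 0.00239 × 13000 / 9.8 = 3.17 mm
Layer 820–610 hPa: Δp = 210 hPa = 21000 Pa, q̄ = 0.000964 kg/kg → 0.000964 × 21000 / 9.8 = 2.07 mm
Layer 610–350 hPa: Δp = 260 hPa = 26000 Pa, q̄ = 0.000571 kg/kg → 0.000571 × 26000 / 9.8 = 1.51 mm
PW = 1.97 + 3.17 + 2.07 + 1.51 = 8.72 ≈ 8.7 mm.

PW ≈ 8.7 mm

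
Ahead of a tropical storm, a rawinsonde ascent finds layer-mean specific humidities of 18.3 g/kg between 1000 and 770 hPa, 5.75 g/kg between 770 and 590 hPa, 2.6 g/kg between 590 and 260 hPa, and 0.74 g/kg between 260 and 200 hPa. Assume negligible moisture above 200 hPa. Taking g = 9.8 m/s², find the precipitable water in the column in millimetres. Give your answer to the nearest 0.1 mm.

PW ≈ 62.7 mm

Precipitable water is the column-integrated vapour mass per unit area: PW = (1/g) Σ q̄ Δp, with q in kg/kg and Δp in Pa (1 kg/m² of water = 1 mm).
Layer 1000–770 hPa: Δp = 230 hPa = 23000 Pa, q̄ = 0.0183 kg/kg → 0.0183 × 23000 / 9.8 = 42.95 mm
Layer 770–590 hPa: Δp = 180 hPa = 18000 Pa, q̄ = 0.00575 kg/kg → 0.00575 × 18000 / 9.8 = 10.56 mm
Layer 590–260 hPa: Δp = 330 hPa = 33000 Pa, q̄ = 0.0026 kg/kg → 0.0026 × 33000 / 9.8 = 8.76 mm
Layer 260–200 hPa: Δp = 60 hPa = 6000 Pa, q̄ = 0.00074 kg/kg → 0.00074 × 6000 / 9.8 = 0.45 mm
PW = 42.95 + 10.56 + 8.76 + 0.45 = 62.72 ≈ 62.7 mm.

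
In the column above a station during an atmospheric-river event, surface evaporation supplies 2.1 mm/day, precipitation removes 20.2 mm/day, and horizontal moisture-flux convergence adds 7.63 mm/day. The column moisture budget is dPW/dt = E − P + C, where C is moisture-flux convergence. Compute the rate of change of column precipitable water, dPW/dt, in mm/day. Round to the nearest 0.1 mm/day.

dPW/dt ≈ -10.5 mm/day

dPW/dt = E − P + C = 2.1 − 20.2 + (7.63) = -10.5 mm/day.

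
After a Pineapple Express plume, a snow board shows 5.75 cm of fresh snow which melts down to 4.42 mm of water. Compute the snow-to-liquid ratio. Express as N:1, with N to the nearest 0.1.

Ratio = snow depth / SWE = 57.5 mm / 4.42 mm = 13.0, i.e. 13.0:1.

ratio ≈ 13.0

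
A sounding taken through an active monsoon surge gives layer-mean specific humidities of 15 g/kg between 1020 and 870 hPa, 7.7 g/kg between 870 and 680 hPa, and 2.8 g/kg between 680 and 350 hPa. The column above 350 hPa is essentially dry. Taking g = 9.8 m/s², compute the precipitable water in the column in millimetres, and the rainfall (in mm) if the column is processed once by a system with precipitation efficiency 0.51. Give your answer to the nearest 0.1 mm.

PW ≈ 47.3 mm; rainfall ≈ 24.1 mm

Precipitable water is the column-integrated vapour mass per unit area: PW = (1/g) Σ q̄ Δp, with q in kg/kg and Δp in Pa (1 kg/m² of water = 1 mm).
Layer 1020–870 hPa: Δp = 150 hPa = 15000 Pa, q̄ = 0.015 kg/kg → 0.015 × 15000 / 9.8 = 22.96 mm
Layer 870–680 hPa: Δp = 190 hPa = 19000 Pa, q̄ = 0.0077 kg/kg → 0.0077 × 19000 / 9.8 = 14.93 mm
Layer 680–350 hPa: Δp = 330 hPa = 33000 Pa, q̄ = 0.0028 kg/kg → 0.0028 × 33000 / 9.8 = 9.43 mm
PW = 22.96 + 14.93 + 9.43 = 47.32 ≈ 47.3 mm.
Rainfall = ε × PW = 0.51 × 47.3 = 24.1 mm.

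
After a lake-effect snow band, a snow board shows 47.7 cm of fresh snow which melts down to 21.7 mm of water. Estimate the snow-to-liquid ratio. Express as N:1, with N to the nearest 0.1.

ratio ≈ 22.0

Ratio = snow depth / SWE = 477 mm / 21.7 mm = 22.0, i.e. 22.0:1.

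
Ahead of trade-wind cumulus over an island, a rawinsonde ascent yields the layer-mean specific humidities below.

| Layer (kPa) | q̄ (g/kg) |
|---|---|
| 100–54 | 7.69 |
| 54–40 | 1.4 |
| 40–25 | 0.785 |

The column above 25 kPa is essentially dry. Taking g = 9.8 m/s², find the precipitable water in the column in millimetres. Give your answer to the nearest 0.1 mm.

Precipitable water is the column-integrated vapour mass per unit area: PW = (1/g) Σ q̄ Δp, with q in kg/kg and Δp in Pa (1 kg/m² of water = 1 mm).
Layer 100–54 kPa: Δp = 460 hPa = 46000 Pa, q̄ = 0.00769 kg/kg → 0.00769 × 46000 / 9.8 = 36.10 mm
Layer 54–40 kPa: Δp = 140 hPa = 14000 Pa, q̄ = 0.0014 kg/kg → 0.0014 × 14000 / 9.8 = 2.00 mm
Layer 40–25 kPa: Δp = 150 hPa = 15000 Pa, q̄ = 0.000785 kg/kg → 0.000785 × 15000 / 9.8 = 1.20 mm
PW = 36.10 + 2.00 + 1.20 = 39.30 ≈ 39.3 mm.

PW ≈ 39.3 mm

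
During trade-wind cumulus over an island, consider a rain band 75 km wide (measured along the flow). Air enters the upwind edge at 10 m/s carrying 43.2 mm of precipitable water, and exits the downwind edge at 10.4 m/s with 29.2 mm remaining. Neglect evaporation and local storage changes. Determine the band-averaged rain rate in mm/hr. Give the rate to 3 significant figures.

Column moisture flux per unit crosswind length is F = V × PW.
Inflow: F_in = 10 × 43.2 = 432 mm·m/s
Outflow: F_out = 10.4 × 29.2 = 303.68 mm·m/s
Steady-state rate R = (F_in − F_out)/L = (432 − 303.68) / 75000 m = 1.711e-03 mm/s.
R = 1.711e-03 × 3600 = 6.16 mm/hr.

R ≈ 6.16 mm/hr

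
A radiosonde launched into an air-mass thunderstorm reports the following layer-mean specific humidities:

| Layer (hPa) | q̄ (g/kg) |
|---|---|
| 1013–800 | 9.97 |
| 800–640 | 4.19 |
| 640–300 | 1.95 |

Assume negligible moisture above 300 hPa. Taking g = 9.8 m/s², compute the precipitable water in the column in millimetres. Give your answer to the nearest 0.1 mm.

PW ≈ 35.3 mm

Precipitable water is the column-integrated vapour mass per unit area: PW = (1/g) Σ q̄ Δp, with q in kg/kg and Δp in Pa (1 kg/m² of water = 1 mm).
Layer 1013–800 hPa: Δp = 213 hPa = 21300 Pa, q̄ = 0.00997 kg/kg → 0.00997 × 21300 / 9.8 = 21.67 mm
Layer 800–640 hPa: Δp = 160 hPa = 16000 Pa, q̄ = 0.00419 kg/kg → 0.00419 × 16000 / 9.8 = 6.84 mm
Layer 640–300 hPa: Δp = 340 hPa = 34000 Pa, q̄ = 0.00195 kg/kg → 0.00195 × 34000 / 9.8 = 6.77 mm
PW = 21.67 + 6.84 + 6.77 = 35.28 ≈ 35.3 mm.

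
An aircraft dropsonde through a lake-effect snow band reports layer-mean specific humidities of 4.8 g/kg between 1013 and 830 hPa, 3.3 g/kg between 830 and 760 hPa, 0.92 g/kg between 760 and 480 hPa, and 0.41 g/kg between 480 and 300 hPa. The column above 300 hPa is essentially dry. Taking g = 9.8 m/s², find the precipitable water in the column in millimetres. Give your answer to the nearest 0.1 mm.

PW ≈ 14.7 mm

Precipitable water is the column-integrated vapour mass per unit area: PW = (1/g) Σ q̄ Δp, with q in kg/kg and Δp in Pa (1 kg/m² of water = 1 mm).
Layer 1013–830 hPa: Δp = 183 hPa = 18300 Pa, q̄ = 0.0048 kg/kg → 0.0048 × 18300 / 9.8 = 8.96 mm
Layer 830–760 hPa: Δp = 70 hPa = 7000 Pa, q̄ = 0.0033 kg/kg → 0.0033 × 7000 / 9.8 = 2.36 mm
Layer 760–480 hPa: Δp = 280 hPa = 28000 Pa, q̄ = 0.00092 kg/kg → 0.00092 × 28000 / 9.8 = 2.63 mm
Layer 480–300 hPa: Δp = 180 hPa = 18000 Pa, q̄ = 0.00041 kg/kg → 0.00041 × 18000 / 9.8 = 0.75 mm
PW = 8.96 + 2.36 + 2.63 + 0.75 = 14.70 ≈ 14.7 mm.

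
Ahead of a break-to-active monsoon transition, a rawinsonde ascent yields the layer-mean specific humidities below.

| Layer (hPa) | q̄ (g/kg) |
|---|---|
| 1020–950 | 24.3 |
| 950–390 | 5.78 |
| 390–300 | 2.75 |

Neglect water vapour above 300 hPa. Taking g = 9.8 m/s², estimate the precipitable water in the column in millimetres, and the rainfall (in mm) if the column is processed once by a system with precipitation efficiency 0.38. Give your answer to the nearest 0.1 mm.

Precipitable water is the column-integrated vapour mass per unit area: PW = (1/g) Σ q̄ Δp, with q in kg/kg and Δp in Pa (1 kg/m² of water = 1 mm).
Layer 1020–950 hPa: Δp = 70 hPa = 7000 Pa, q̄ = 0.0243 kg/kg → 0.0243 × 7000 / 9.8 = 17.36 mm
Layer 950–390 hPa: Δp = 560 hPa = 56000 Pa, q̄ = 0.00578 kg/kg → 0.00578 × 56000 / 9.8 = 33.03 mm
Layer 390–300 hPa: Δp = 90 hPa = 9000 Pa, q̄ = 0.00275 kg/kg → 0.00275 × 9000 / 9.8 = 2.53 mm
PW = 17.36 + 33.03 + 2.53 = 52.92 ≈ 52.9 mm.
Rainfall = ε × PW = 0.38 × 52.9 = 20.1 mm.

PW ≈ 52.9 mm; rainfall ≈ 20.1 mm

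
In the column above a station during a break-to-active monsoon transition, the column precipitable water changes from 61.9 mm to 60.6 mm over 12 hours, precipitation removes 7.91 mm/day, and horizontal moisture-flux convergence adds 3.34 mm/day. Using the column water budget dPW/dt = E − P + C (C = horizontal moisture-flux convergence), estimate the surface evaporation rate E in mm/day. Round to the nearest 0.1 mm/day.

dPW/dt = (60.6 − 61.9) mm / (12/24 day) = -2.600 mm/day.
E = dPW/dt + P − C = (-2.600) + 7.91 − (3.34) = 2.0 mm/day.

E ≈ 2.0 mm/day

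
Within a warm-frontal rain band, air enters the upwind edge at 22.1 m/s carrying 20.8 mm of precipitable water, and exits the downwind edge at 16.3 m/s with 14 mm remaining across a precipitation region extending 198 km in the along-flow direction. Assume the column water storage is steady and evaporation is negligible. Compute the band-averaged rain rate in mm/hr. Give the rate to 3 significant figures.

Column moisture flux per unit crosswind length is F = V × PW.
Inflow: F_in = 22.1 × 20.8 = 459.68 mm·m/s
Outflow: F_out = 16.3 × 14 = 228.2 mm·m/s
Steady-state rate R = (F_in − F_out)/L = (459.68 − 228.2) / 198000 m = 1.169e-03 mm/s.
R = 1.169e-03 × 3600 = 4.21 mm/hr.

R ≈ 4.21 mm/hr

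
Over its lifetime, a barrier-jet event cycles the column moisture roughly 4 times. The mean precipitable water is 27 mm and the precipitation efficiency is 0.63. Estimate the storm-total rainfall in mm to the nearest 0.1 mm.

rainfall ≈ 68.0 mm

Each cycle deposits ε × PW = 0.63 × 27 = 17.01 mm.
Over 4 cycles: 4 × 17.01 = 68.0 mm.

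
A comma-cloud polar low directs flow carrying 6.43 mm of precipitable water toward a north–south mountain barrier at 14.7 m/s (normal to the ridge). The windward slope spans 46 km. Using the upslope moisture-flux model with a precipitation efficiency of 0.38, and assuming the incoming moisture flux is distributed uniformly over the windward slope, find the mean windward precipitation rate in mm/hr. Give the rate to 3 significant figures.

Incoming column moisture flux per unit ridge length: F = V × PW = 14.7 × 6.43 = 94.521 mm·m/s.
Spread over the 46 km slope with efficiency ε = 0.38: R = ε·F/W = 0.38 × 94.521 / 46000 m = 7.808e-04 mm/s.
R = 7.808e-04 × 3600 = 2.81 mm/hr.

R ≈ 2.81 mm/hr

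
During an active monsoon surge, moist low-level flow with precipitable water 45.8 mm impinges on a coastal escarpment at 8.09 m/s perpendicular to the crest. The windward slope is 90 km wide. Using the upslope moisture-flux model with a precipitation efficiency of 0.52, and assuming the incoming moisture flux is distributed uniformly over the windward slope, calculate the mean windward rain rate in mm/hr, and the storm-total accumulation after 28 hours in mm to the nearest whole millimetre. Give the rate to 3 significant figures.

R ≈ 7.71 mm/hr; total ≈ 216 mm

Incoming column moisture flux per unit ridge length: F = V × PW = 8.09 × 45.8 = 370.522 mm·m/s.
Spread over the 90 km slope with efficiency ε = 0.52: R = ε·F/W = 0.52 × 370.522 / 90000 m = 2.141e-03 mm/s.
R = 2.141e-03 × 3600 = 7.71 mm/hr.
Over 28 h: total = 7.71 × 28 = 215.88 ≈ 216 mm.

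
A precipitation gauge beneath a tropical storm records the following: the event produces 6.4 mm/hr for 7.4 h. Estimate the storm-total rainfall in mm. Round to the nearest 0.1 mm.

total ≈ 47.4 mm

Total = Σ Rᵢ Δtᵢ = 6.4 × 7.4
      = 47.36 = 47.4 mm.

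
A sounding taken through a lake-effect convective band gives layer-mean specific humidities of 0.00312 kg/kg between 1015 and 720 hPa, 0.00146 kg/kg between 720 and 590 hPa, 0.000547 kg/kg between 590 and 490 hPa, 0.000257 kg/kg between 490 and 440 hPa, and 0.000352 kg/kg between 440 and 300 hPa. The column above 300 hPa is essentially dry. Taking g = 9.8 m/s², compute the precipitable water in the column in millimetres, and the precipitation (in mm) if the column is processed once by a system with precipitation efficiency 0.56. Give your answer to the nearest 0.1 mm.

Precipitable water is the column-integrated vapour mass per unit area: PW = (1/g) Σ q̄ Δp, with q in kg/kg and Δp in Pa (1 kg/m² of water = 1 mm).
Layer 1015–720 hPa: Δp = 295 hPa = 29500 Pa, q̄ = 0.00312 kg/kg → 0.00312 × 29500 / 9.8 = 9.39 mm
Layer 720–590 hPa: Δp = 130 hPa = 13000 Pa, q̄ = 0.00146 kg/kg → 0.00146 × 13000 / 9.8 = 1.94 mm
Layer 590–490 hPa: Δp = 100 hPa = 10000 Pa, q̄ = 0.000547 kg/kg → 0.000547 × 10000 / 9.8 = 0.56 mm
Layer 490–440 hPa: Δp = 50 hPa = 5000 Pa, q̄ = 0.000257 kg/kg → 0.000257 × 5000 / 9.8 = 0.13 mm
Layer 440–300 hPa: Δp = 140 hPa = 14000 Pa, q̄ = 0.000352 kg/kg → 0.000352 × 14000 / 9.8 = 0.50 mm
PW = 9.39 + 1.94 + 0.56 + 0.13 + 0.50 = 12.52 ≈ 12.5 mm.
Precipitation = ε × PW = 0.56 × 12.5 = 7.0 mm.

PW ≈ 12.5 mm; precipitation ≈ 7.0 mm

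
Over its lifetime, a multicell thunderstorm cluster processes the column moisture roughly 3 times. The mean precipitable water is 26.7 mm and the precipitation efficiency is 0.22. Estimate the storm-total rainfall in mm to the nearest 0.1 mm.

Each cycle deposits ε × PW = 0.22 × 26.7 = 5.874 mm.
Over 3 cycles: 3 × 5.874 = 17.6 mm.

rainfall ≈ 17.6 mm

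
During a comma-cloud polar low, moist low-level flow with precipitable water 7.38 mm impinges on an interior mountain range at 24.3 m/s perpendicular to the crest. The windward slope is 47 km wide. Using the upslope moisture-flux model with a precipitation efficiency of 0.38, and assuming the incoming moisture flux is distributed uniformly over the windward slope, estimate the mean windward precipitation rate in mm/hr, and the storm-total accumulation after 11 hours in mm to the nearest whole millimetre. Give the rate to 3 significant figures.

Incoming column moisture flux per unit ridge length: F = V × PW = 24.3 × 7.38 = 179.334 mm·m/s.
Spread over the 47 km slope with efficiency ε = 0.38: R = ε·F/W = 0.38 × 179.334 / 47000 m = 1.450e-03 mm/s.
R = 1.450e-03 × 3600 = 5.22 mm/hr.
Over 11 h: total = 5.22 × 11 = 57.42 ≈ 57 mm.

R ≈ 5.22 mm/hr; total ≈ 57 mm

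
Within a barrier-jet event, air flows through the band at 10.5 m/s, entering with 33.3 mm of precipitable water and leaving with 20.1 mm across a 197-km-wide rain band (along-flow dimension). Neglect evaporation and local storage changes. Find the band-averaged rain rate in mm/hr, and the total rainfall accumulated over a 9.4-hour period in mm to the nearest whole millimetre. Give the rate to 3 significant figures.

Column moisture flux per unit crosswind length is F = V × PW.
Inflow: F_in = 10.5 × 33.3 = 349.65 mm·m/s
Outflow: F_out = 10.5 × 20.1 = 211.05 mm·m/s
Steady-state rate R = (F_in − F_out)/L = (349.65 − 211.05) / 197000 m = 7.036e-04 mm/s.
R = 7.036e-04 × 3600 = 2.53 mm/hr.
Over 9.4 h: total = 2.53 × 9.4 = 23.782 ≈ 24 mm.

R ≈ 2.53 mm/hr; total ≈ 24 mm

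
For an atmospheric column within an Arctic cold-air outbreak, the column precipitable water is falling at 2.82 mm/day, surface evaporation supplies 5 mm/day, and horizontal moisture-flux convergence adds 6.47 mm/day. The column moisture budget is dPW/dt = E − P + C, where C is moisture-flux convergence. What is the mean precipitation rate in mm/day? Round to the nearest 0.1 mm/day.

P ≈ 14.3 mm/day

dPW/dt = -2.82 mm/day.
P = E + C − dPW/dt = 5 + (6.47) − (-2.82) = 14.3 mm/day.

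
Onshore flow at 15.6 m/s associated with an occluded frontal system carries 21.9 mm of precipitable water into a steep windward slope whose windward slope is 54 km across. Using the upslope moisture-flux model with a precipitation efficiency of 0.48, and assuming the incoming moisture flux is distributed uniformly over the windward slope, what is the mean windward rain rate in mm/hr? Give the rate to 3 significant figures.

R ≈ 10.9 mm/hr

Incoming column moisture flux per unit ridge length: F = V × PW = 15.6 × 21.9 = 341.64 mm·m/s.
Spread over the 54 km slope with efficiency ε = 0.48: R = ε·F/W = 0.48 × 341.64 / 54000 m = 3.037e-03 mm/s.
R = 3.037e-03 × 3600 = 10.9 mm/hr.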